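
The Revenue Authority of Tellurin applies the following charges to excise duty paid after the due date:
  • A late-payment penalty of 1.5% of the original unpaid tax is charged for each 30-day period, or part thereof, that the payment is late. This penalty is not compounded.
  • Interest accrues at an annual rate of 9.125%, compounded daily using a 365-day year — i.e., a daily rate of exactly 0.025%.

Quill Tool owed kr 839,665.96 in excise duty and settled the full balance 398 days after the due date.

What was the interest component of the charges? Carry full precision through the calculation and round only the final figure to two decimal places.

kr 87,833.03

Interest: kr 839,665.96 × ((1 + 0.00025)^398 − 1) = kr 839,665.96 × 0.10460473… = kr 87,833.0347…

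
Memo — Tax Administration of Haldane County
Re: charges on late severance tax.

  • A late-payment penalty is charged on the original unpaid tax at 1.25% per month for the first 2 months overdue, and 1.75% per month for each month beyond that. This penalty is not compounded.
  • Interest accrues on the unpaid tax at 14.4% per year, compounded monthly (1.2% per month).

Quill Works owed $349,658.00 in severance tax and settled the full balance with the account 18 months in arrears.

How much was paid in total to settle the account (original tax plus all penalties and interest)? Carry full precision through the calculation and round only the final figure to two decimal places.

$540,049.47

Penalty, months 1–2: 2 × 1.25% × $349,658.00 = $8,741.45
Penalty, months 3–18: 16 × 1.75% × $349,658.00 = $97,904.24
Interest: $349,658.00 × ((1 + 0.012)^18 − 1) = $349,658.00 × 0.2395077… = $83,745.7794…
Total = $349,658.00 + $106,645.6900 + $83,745.7794… = $540,049.47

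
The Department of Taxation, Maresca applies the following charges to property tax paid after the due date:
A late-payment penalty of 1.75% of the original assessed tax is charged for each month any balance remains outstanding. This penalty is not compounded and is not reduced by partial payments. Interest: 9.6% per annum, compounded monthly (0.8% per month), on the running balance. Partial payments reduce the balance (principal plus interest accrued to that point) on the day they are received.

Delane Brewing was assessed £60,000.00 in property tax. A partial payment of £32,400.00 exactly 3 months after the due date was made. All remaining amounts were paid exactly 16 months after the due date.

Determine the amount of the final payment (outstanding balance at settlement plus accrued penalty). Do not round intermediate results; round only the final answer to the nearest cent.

Balance at month 3: £60,000.0000 × (1 + 0.008)^3 = £61,451.5507…
After £32,400.00 payment: £61,451.5507… − £32,400.00 = £29,051.5507…
Balance at month 16: £29,051.5507… × (1 + 0.008)^13 = £32,222.2777…
Penalty: 16 × 1.75% × £60,000.00 = £16,800.00
Final settlement = outstanding balance + penalty = £32,222.2777… + £16,800.00 = £49,022.28

£49,022.28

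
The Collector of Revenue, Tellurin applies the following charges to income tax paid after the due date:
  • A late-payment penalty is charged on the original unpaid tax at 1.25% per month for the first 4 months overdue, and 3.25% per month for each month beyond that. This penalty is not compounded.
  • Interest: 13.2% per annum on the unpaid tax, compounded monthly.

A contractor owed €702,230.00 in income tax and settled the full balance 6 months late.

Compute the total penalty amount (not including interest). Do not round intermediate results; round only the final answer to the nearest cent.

Penalty, months 1–4: 4 × 1.25% × €702,230.00 = €35,111.50
Penalty, months 5–6: 2 × 3.25% × €702,230.00 = €45,644.95
Total penalty = €35,111.50 + €45,644.95 = €80,756.45

€80,756.45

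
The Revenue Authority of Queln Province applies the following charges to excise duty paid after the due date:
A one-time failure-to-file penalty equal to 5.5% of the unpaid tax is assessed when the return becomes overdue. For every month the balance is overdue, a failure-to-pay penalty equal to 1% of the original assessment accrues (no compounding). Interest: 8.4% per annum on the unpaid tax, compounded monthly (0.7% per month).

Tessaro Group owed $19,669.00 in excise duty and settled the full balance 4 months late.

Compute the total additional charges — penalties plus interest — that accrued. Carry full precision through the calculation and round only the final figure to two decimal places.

$2,425.10

Failure-to-file penalty: 5.5% × $19,669.00 = $1,081.80…
Failure-to-pay penalty: 4 × 1% × $19,669.00 = $786.76
Interest: $19,669.00 × ((1 + 0.007)^4 − 1) = $19,669.00 × 0.0282954… = $556.5417…
Penalties + interest = $1,868.5550 + $556.5417… = $2,425.10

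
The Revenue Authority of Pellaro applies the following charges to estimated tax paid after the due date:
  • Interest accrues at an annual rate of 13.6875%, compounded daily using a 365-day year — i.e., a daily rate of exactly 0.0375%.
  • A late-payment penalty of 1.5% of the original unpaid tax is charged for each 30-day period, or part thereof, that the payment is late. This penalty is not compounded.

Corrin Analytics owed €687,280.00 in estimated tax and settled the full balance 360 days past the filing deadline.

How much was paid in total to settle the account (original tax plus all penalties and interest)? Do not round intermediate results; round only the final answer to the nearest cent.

Penalty periods: ⌈360/30⌉ = 12; penalty = 12 × 1.5% × €687,280.00 = €123,710.40
Interest: €687,280.00 × ((1 + 0.000375)^360 − 1) = €687,280.00 × 0.14450782… = €99,317.3351…
Total = €687,280.00 + €123,710.4000 + €99,317.3351… = €910,307.74

€910,307.74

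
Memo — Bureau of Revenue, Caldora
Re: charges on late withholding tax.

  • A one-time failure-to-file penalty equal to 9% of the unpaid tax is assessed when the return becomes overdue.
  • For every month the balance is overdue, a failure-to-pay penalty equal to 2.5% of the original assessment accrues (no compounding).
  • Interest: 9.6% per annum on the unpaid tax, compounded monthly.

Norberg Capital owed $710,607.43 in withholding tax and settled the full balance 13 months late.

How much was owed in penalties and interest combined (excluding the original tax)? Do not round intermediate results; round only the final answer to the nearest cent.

Failure-to-file penalty: 9% × $710,607.43 = $63,954.67…
Failure-to-pay penalty = 2.5% × $710,607.43 × 13 mo = $230,947.41…
Interest (9.6%/yr ÷ 12 = 0.8%/month): $710,607.43 × ((1 + 0.008)^13 − 1) = $77,556.6921…
Penalties + interest = $294,902.0835… + $77,556.6921… = $372,458.78

$372,458.78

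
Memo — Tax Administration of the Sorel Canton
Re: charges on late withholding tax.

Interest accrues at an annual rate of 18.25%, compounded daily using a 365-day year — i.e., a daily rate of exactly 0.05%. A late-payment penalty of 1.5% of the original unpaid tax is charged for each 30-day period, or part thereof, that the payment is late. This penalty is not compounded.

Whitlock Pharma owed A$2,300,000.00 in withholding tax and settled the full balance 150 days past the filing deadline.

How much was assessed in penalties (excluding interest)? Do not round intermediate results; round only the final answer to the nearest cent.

A$172,500.00

Penalty periods: ⌈150/30⌉ = 5; penalty = 5 × 1.5% × A$2,300,000.00 = A$172,500.00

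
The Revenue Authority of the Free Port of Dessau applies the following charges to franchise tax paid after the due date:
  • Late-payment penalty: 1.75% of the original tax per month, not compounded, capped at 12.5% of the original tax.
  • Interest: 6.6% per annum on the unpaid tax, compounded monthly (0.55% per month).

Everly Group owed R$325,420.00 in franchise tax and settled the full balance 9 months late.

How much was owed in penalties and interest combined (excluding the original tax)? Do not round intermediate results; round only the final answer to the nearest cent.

R$57,144.76

Penalty (uncapped): 9 × 1.75% × R$325,420.00 = R$51,253.65; cap = 12.5% × R$325,420.00 = R$40,677.50 → penalty = R$40,677.50
Interest: R$325,420.00 × ((1 + 0.0055)^9 − 1) = R$325,420.00 × 0.0506031… = R$16,467.2580…
Penalties + interest = R$40,677.5000 + R$16,467.2580… = R$57,144.76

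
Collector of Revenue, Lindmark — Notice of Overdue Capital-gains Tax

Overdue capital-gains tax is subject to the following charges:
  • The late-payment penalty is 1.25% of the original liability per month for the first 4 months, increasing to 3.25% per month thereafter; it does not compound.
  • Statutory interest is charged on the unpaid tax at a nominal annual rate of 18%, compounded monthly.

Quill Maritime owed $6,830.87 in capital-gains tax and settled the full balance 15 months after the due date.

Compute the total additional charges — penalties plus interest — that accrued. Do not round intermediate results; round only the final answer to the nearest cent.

Penalty, months 1–4: 4 × 1.25% × $6,830.87 = $341.54…
Penalty, months 5–15: 11 × 3.25% × $6,830.87 = $2,442.04…
Interest (18%/yr ÷ 12 = 1.5%/month): $6,830.87 × ((1 + 0.015)^15 − 1) = $1,709.3027…
Penalties + interest = $2,783.5795… + $1,709.3027… = $4,492.88

$4,492.88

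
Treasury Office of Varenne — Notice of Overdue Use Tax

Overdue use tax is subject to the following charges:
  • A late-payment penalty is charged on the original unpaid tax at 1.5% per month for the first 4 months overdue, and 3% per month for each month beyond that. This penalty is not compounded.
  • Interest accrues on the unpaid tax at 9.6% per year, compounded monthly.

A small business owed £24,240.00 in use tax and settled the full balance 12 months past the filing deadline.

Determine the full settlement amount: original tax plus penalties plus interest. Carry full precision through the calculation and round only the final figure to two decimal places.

£33,944.21

Penalty, months 1–4: 4 × 1.5% × £24,240.00 = £1,454.40
Penalty, months 5–12: 8 × 3% × £24,240.00 = £5,817.60
Interest (9.6%/yr ÷ 12 = 0.8%/month): £24,240.00 × ((1 + 0.008)^12 − 1) = £2,432.2099…
Total = £24,240.00 + £7,272.0000 + £2,432.2099… = £33,944.21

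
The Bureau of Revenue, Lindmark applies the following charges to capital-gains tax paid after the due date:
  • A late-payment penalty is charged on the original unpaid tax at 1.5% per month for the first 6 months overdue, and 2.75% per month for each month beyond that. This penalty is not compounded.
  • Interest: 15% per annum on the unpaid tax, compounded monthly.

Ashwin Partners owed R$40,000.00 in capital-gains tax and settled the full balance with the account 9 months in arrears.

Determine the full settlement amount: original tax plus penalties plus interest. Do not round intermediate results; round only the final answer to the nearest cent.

R$51,631.69

Penalty, months 1–6: 6 × 1.5% × R$40,000.00 = R$3,600.00
Penalty, months 7–9: 3 × 2.75% × R$40,000.00 = R$3,300.00
Interest (15%/yr ÷ 12 = 1.25%/month): R$40,000.00 × ((1 + 0.0125)^9 − 1) = R$4,731.6871…
Total = R$40,000.00 + R$6,900.0000 + R$4,731.6871… = R$51,631.69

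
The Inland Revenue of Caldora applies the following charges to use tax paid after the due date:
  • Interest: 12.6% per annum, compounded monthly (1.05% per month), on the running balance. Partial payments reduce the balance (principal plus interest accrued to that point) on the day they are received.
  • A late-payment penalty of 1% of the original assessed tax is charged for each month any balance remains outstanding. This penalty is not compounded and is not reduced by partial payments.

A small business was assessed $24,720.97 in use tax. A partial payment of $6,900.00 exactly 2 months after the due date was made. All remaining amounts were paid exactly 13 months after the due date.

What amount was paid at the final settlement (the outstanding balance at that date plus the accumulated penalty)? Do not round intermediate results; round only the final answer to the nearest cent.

$23,789.96

Balance at month 2: $24,720.9700 × (1 + 0.0105)^2 = $25,242.8359…
After $6,900.00 payment: $25,242.8359… − $6,900.00 = $18,342.8359…
Balance at month 13: $18,342.8359… × (1 + 0.0105)^11 = $20,576.2381…
Penalty: 13 × 1% × $24,720.97 = $3,213.73…
Final settlement = outstanding balance + penalty = $20,576.2381… + $3,213.73… = $23,789.96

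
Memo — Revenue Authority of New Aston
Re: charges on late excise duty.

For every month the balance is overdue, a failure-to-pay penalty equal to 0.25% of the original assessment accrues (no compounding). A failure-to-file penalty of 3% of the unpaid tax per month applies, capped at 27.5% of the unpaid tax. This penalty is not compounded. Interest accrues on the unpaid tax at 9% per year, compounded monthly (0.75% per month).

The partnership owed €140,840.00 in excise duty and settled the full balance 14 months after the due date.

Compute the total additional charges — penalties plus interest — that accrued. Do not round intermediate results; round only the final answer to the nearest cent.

€59,191.61

Failure-to-file: 14 × 3% × €140,840.00 = €59,152.80, capped at 27.5% × €140,840.00 = €38,731.00
Failure-to-pay penalty: 14 × 0.25% × €140,840.00 = €4,929.40
Interest: €140,840.00 × ((1 + 0.0075)^14 − 1) = €140,840.00 × 0.1102755… = €15,531.2053…
Penalties + interest = €43,660.4000 + €15,531.2053… = €59,191.61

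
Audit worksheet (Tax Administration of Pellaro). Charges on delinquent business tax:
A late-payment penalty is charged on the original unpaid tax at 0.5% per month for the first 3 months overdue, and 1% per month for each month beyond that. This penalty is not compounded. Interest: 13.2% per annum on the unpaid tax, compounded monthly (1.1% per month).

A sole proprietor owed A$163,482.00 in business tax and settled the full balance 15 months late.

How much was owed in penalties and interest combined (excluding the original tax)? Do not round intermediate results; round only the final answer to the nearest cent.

A$51,223.99

Penalty, months 1–3: 3 × 0.5% × A$163,482.00 = A$2,452.23
Penalty, months 4–15: 12 × 1% × A$163,482.00 = A$19,617.84
Interest: A$163,482.00 × ((1 + 0.011)^15 − 1) = A$163,482.00 × 0.1783311… = A$29,153.9220…
Penalties + interest = A$22,070.0700 + A$29,153.9220… = A$51,223.99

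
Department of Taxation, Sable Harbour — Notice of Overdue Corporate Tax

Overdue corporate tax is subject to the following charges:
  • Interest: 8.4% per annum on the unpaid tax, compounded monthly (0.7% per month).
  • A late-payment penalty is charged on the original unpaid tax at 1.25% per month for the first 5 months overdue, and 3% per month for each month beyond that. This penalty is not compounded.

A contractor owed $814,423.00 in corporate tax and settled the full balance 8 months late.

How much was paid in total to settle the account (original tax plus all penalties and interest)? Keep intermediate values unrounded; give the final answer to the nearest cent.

Penalty, months 1–5: 5 × 1.25% × $814,423.00 = $50,901.44…
Penalty, months 6–8: 3 × 3% × $814,423.00 = $73,298.07
Interest: $814,423.00 × ((1 + 0.007)^8 − 1) = $814,423.00 × 0.0573914… = $46,740.8574…
Total = $814,423.00 + $124,199.5075 + $46,740.8574… = $985,363.36

$985,363.36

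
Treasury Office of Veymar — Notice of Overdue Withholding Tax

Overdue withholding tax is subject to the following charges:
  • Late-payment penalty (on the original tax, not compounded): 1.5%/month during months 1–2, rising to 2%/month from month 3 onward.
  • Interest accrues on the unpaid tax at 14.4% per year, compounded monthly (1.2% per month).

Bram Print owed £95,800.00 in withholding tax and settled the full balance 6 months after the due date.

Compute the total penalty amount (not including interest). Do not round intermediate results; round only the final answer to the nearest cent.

Penalty, months 1–2: 2 × 1.5% × £95,800.00 = £2,874.00
Penalty, months 3–6: 4 × 2% × £95,800.00 = £7,664.00
Total penalty = £2,874.00 + £7,664.00 = £10,538.00

£10,538.00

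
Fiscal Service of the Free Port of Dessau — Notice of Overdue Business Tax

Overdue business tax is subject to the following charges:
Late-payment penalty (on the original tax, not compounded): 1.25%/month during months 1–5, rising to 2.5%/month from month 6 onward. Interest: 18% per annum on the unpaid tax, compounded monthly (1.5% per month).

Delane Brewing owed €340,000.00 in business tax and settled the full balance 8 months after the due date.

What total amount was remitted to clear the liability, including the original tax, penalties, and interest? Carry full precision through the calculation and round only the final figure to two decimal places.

Penalty, months 1–5: 5 × 1.25% × €340,000.00 = €21,250.00
Penalty, months 6–8: 3 × 2.5% × €340,000.00 = €25,500.00
Interest: €340,000.00 × ((1 + 0.015)^8 − 1) = €340,000.00 × 0.1264926… = €43,007.4794…
Total = €340,000.00 + €46,750.0000 + €43,007.4794… = €429,757.48

€429,757.48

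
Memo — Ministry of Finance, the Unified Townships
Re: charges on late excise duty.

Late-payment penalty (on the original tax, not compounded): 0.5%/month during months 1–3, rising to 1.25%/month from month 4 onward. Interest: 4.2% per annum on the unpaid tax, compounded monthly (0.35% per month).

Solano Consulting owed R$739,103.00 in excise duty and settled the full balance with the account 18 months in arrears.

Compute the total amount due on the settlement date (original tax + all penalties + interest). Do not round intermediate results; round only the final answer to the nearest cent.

Penalty, months 1–3: 3 × 0.5% × R$739,103.00 = R$11,086.55…
Penalty, months 4–18: 15 × 1.25% × R$739,103.00 = R$138,581.81…
Interest: R$739,103.00 × ((1 + 0.0035)^18 − 1) = R$739,103.00 × 0.0649097… = R$47,974.9538…
Total = R$739,103.00 + R$149,668.3575 + R$47,974.9538… = R$936,746.31

R$936,746.31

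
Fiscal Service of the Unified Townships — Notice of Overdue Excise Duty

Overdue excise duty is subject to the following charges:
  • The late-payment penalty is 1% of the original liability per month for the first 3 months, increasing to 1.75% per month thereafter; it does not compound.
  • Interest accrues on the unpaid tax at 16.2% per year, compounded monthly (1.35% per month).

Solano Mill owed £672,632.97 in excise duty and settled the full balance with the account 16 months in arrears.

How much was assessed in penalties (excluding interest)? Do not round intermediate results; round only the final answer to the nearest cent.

Penalty, months 1–3: 3 × 1% × £672,632.97 = £20,178.99…
Penalty, months 4–16: 13 × 1.75% × £672,632.97 = £153,024.00…
Total penalty = £20,178.99… + £153,024.00… = £173,202.99

£173,202.99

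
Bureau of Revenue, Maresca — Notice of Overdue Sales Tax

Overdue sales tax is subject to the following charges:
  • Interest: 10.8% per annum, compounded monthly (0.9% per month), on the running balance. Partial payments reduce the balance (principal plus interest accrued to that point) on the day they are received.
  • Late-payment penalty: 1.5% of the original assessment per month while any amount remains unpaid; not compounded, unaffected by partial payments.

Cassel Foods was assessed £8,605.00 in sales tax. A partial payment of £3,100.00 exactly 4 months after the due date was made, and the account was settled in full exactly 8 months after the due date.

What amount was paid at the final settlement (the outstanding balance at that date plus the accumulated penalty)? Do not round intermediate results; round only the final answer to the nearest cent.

£7,063.92

Balance at month 4: £8,605.0000 × (1 + 0.009)^4 = £8,918.9872…
After £3,100.00 payment: £8,918.9872… − £3,100.00 = £5,818.9872…
Balance at month 8: £5,818.9872… × (1 + 0.009)^4 = £6,031.3158…
Penalty: 8 × 1.5% × £8,605.00 = £1,032.60
Final settlement = outstanding balance + penalty = £6,031.3158… + £1,032.60 = £7,063.92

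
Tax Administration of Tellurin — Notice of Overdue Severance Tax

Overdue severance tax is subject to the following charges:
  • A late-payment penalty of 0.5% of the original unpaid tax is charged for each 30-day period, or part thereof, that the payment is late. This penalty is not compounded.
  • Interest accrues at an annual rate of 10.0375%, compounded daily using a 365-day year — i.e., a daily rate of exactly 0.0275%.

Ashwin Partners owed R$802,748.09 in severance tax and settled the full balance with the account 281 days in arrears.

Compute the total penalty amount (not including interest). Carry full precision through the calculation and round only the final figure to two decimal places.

Penalty periods: ⌈281/30⌉ = 10; penalty = 10 × 0.5% × R$802,748.09 = R$40,137.40…

R$40,137.40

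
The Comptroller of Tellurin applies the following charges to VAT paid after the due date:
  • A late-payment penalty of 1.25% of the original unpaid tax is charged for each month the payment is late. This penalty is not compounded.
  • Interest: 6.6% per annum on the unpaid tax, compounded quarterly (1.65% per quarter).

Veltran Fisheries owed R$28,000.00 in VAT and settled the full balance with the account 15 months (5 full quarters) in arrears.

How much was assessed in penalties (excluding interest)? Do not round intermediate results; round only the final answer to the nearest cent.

Late-payment penalty = 1.25% × R$28,000.00 × 15 mo = R$5,250.00

R$5,250.00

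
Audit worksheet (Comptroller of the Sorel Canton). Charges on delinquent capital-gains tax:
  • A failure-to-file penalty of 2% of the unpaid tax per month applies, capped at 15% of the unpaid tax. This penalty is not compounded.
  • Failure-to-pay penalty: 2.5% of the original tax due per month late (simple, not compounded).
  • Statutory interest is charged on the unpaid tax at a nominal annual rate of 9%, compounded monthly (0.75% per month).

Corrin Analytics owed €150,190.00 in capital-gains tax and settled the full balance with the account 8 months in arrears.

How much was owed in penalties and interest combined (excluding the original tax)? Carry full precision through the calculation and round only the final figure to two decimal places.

€61,818.03

Failure-to-file: 8 × 2% × €150,190.00 = €24,030.40, capped at 15% × €150,190.00 = €22,528.50
Failure-to-pay penalty = 2.5% × €150,190.00 × 8 mo = €30,038.00
Interest: €150,190.00 × ((1 + 0.0075)^8 − 1) = €150,190.00 × 0.0615988… = €9,251.5310…
Penalties + interest = €52,566.5000 + €9,251.5310… = €61,818.03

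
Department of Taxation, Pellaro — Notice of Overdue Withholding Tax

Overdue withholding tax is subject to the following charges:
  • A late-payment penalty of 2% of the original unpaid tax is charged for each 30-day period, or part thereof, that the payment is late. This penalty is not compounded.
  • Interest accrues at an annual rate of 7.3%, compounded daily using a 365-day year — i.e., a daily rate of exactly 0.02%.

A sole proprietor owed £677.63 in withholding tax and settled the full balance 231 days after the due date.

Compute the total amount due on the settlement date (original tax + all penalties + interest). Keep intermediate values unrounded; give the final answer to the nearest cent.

£818.09

Penalty periods: ⌈231/30⌉ = 8; penalty = 8 × 2% × £677.63 = £108.42…
Interest: £677.63 × ((1 + 0.0002)^231 − 1) = £677.63 × 0.04727901… = £32.0377…
Total = £677.63 + £108.4208 + £32.0377… = £818.09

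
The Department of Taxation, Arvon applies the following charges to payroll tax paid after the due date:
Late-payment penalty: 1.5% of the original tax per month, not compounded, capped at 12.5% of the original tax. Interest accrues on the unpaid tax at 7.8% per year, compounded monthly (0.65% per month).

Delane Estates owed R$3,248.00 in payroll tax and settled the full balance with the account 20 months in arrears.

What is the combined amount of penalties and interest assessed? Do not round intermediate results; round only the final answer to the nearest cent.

Penalty (uncapped): 20 × 1.5% × R$3,248.00 = R$974.40; cap = 12.5% × R$3,248.00 = R$406.00 → penalty = R$406.00
Interest: R$3,248.00 × ((1 + 0.0065)^20 − 1) = R$3,248.00 × 0.1383494… = R$449.3589…
Penalties + interest = R$406.0000 + R$449.3589… = R$855.36

R$855.36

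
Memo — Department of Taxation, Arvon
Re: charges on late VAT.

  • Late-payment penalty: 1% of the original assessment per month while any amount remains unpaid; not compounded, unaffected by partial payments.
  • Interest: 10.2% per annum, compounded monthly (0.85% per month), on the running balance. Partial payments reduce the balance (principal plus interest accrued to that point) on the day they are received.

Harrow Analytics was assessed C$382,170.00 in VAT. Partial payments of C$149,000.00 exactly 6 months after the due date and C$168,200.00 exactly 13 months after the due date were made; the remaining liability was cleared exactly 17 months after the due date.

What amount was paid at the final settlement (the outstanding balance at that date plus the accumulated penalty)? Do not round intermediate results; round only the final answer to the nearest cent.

C$168,751.04

Balance at month 6: C$382,170.0000 × (1 + 0.0085)^6 = C$402,079.5708…
After C$149,000.00 payment: C$402,079.5708… − C$149,000.00 = C$253,079.5708…
Balance at month 13: C$253,079.5708… × (1 + 0.0085)^7 = C$268,527.2765…
After C$168,200.00 payment: C$268,527.2765… − C$168,200.00 = C$100,327.2765…
Balance at month 17: C$100,327.2765… × (1 + 0.0085)^4 = C$103,782.1427…
Penalty: 17 × 1% × C$382,170.00 = C$64,968.90
Final settlement = outstanding balance + penalty = C$103,782.1427… + C$64,968.90 = C$168,751.04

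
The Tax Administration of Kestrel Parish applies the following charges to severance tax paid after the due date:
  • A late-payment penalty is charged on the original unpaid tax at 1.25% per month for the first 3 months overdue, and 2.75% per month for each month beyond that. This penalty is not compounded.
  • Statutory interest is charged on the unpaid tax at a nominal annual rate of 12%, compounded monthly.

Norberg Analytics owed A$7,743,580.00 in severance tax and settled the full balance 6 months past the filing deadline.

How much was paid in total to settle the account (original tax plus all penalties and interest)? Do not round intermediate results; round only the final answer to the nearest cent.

A$9,149,195.81

Penalty, months 1–3: 3 × 1.25% × A$7,743,580.00 = A$290,384.25
Penalty, months 4–6: 3 × 2.75% × A$7,743,580.00 = A$638,845.35
Interest (12%/yr ÷ 12 = 1%/month): A$7,743,580.00 × ((1 + 0.01)^6 − 1) = A$476,386.2078…
Total = A$7,743,580.00 + A$929,229.6000 + A$476,386.2078… = A$9,149,195.81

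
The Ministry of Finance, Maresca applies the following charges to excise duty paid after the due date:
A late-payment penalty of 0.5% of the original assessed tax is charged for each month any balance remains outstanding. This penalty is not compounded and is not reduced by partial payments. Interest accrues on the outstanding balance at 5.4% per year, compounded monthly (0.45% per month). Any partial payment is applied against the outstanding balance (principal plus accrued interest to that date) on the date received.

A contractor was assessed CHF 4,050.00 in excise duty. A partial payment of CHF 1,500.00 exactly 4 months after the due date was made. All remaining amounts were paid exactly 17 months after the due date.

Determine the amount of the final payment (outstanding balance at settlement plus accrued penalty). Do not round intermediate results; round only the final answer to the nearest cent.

CHF 3,125.32

Balance at month 4: CHF 4,050.0000 × (1 + 0.0045)^4 = CHF 4,123.3936…
After CHF 1,500.00 payment: CHF 4,123.3936… − CHF 1,500.00 = CHF 2,623.3936…
Balance at month 17: CHF 2,623.3936… × (1 + 0.0045)^13 = CHF 2,781.0749…
Penalty: 17 × 0.5% × CHF 4,050.00 = CHF 344.25
Final settlement = outstanding balance + penalty = CHF 2,781.0749… + CHF 344.25 = CHF 3,125.32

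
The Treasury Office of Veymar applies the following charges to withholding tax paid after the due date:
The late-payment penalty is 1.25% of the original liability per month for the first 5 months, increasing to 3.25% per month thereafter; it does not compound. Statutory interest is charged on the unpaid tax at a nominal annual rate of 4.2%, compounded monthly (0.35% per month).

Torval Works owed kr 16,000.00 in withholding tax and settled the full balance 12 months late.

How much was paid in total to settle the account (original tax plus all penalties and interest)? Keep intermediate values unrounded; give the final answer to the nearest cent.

kr 21,325.09

Penalty, months 1–5: 5 × 1.25% × kr 16,000.00 = kr 1,000.00
Penalty, months 6–12: 7 × 3.25% × kr 16,000.00 = kr 3,640.00
Interest: kr 16,000.00 × ((1 + 0.0035)^12 − 1) = kr 16,000.00 × 0.0428180… = kr 685.0881…
Total = kr 16,000.00 + kr 4,640.0000 + kr 685.0881… = kr 21,325.09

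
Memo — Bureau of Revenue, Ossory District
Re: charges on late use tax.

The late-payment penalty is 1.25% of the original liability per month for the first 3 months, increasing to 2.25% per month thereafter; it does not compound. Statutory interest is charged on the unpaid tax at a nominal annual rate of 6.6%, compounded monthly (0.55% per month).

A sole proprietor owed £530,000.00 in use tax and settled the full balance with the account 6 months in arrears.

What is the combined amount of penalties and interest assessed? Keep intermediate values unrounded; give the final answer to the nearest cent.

Penalty, months 1–3: 3 × 1.25% × £530,000.00 = £19,875.00
Penalty, months 4–6: 3 × 2.25% × £530,000.00 = £35,775.00
Interest: £530,000.00 × ((1 + 0.0055)^6 − 1) = £530,000.00 × 0.0334571… = £17,732.2584…
Penalties + interest = £55,650.0000 + £17,732.2584… = £73,382.26

£73,382.26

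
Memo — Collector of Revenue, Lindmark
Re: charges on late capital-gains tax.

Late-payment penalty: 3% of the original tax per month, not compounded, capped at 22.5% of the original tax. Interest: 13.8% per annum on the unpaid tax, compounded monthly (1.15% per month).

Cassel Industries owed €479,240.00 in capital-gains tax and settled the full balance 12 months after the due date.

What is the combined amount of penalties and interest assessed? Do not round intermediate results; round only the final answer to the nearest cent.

Penalty (uncapped): 12 × 3% × €479,240.00 = €172,526.40; cap = 22.5% × €479,240.00 = €107,829.00 → penalty = €107,829.00
Interest: €479,240.00 × ((1 + 0.0115)^12 − 1) = €479,240.00 × 0.1470719… = €70,482.7429…
Penalties + interest = €107,829.0000 + €70,482.7429… = €178,311.74

€178,311.74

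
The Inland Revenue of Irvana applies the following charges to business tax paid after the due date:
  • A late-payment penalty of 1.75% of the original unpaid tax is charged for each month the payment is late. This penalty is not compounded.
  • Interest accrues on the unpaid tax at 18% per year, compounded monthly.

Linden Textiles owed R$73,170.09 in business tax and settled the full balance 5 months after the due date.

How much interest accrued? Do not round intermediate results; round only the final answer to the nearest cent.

R$5,654.88

Interest (18%/yr ÷ 12 = 1.5%/month): R$73,170.09 × ((1 + 0.015)^5 − 1) = R$5,654.8775…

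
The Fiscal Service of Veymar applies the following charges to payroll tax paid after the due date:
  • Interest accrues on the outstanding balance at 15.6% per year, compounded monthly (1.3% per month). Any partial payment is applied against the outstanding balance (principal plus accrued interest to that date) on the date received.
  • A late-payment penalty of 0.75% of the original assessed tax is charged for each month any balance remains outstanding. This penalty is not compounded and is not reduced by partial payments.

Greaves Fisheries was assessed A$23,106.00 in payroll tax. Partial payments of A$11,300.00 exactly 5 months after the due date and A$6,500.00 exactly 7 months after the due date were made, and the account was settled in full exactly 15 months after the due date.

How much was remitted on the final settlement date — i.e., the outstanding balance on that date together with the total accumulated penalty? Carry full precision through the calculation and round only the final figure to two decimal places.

Balance at month 5: A$23,106.0000 × (1 + 0.013)^5 = A$24,647.4501…
After A$11,300.00 payment: A$24,647.4501… − A$11,300.00 = A$13,347.4501…
Balance at month 7: A$13,347.4501… × (1 + 0.013)^2 = A$13,696.7395…
After A$6,500.00 payment: A$13,696.7395… − A$6,500.00 = A$7,196.7395…
Balance at month 15: A$7,196.7395… × (1 + 0.013)^8 = A$7,980.1554…
Penalty: 15 × 0.75% × A$23,106.00 = A$2,599.43…
Final settlement = outstanding balance + penalty = A$7,980.1554… + A$2,599.43… = A$10,579.58

A$10,579.58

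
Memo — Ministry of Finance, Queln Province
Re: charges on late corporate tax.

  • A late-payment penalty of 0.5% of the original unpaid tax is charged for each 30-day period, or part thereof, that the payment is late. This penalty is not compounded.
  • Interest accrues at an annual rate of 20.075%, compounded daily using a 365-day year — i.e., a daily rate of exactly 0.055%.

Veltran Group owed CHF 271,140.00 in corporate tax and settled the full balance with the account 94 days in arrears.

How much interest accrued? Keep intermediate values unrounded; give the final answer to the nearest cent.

CHF 14,382.57

Interest: CHF 271,140.00 × ((1 + 0.00055)^94 − 1) = CHF 271,140.00 × 0.05304481… = CHF 14,382.5700…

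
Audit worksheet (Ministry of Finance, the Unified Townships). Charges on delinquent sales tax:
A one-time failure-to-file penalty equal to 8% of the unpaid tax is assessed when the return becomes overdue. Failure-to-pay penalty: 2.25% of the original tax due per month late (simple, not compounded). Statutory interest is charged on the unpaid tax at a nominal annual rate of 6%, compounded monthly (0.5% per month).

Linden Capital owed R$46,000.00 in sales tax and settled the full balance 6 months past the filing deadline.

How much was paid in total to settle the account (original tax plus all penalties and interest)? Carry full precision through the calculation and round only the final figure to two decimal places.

R$57,287.37

Failure-to-file penalty: 8% × R$46,000.00 = R$3,680.00
Failure-to-pay penalty = 2.25% × R$46,000.00 × 6 mo = R$6,210.00
Interest: R$46,000.00 × ((1 + 0.005)^6 − 1) = R$46,000.00 × 0.0303775… = R$1,397.3654…
Total = R$46,000.00 + R$9,890.0000 + R$1,397.3654… = R$57,287.37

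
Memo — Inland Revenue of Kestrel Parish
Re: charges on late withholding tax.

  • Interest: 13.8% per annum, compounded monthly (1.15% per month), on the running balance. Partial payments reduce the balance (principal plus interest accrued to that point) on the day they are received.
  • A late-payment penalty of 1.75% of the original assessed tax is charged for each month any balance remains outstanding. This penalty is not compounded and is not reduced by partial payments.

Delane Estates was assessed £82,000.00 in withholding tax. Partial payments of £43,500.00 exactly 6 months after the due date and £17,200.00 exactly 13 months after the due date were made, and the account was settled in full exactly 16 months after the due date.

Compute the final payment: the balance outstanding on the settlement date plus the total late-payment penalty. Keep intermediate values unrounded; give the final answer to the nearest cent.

Balance at month 6: £82,000.0000 × (1 + 0.0115)^6 = £87,823.1833…
After £43,500.00 payment: £87,823.1833… − £43,500.00 = £44,323.1833…
Balance at month 13: £44,323.1833… × (1 + 0.0115)^7 = £48,016.6828…
After £17,200.00 payment: £48,016.6828… − £17,200.00 = £30,816.6828…
Balance at month 16: £30,816.6828… × (1 + 0.0115)^3 = £31,892.1318…
Penalty: 16 × 1.75% × £82,000.00 = £22,960.00
Final settlement = outstanding balance + penalty = £31,892.1318… + £22,960.00 = £54,852.13

£54,852.13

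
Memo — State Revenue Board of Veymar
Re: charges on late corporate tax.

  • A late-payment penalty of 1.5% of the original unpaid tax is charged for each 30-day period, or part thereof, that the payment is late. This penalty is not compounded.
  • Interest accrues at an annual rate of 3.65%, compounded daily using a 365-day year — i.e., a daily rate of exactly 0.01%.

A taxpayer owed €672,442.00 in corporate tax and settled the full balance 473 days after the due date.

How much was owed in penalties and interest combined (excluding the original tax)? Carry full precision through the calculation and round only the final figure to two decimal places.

Penalty periods: ⌈473/30⌉ = 16; penalty = 16 × 1.5% × €672,442.00 = €161,386.08
Interest: €672,442.00 × ((1 + 0.0001)^473 − 1) = €672,442.00 × 0.04843401… = €32,569.0649…
Penalties + interest = €161,386.0800 + €32,569.0649… = €193,955.14

€193,955.14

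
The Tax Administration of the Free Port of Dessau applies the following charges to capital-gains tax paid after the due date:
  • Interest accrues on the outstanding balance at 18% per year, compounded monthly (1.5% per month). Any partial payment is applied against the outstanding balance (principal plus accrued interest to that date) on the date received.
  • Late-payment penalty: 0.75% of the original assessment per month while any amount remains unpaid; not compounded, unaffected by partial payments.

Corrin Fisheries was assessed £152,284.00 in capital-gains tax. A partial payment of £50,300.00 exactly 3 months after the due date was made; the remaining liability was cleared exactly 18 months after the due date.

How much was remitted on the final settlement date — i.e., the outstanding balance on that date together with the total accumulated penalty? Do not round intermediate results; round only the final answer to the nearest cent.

£156,758.73

Balance at month 3: £152,284.0000 × (1 + 0.015)^3 = £159,240.0857…
After £50,300.00 payment: £159,240.0857… − £50,300.00 = £108,940.0857…
Balance at month 18: £108,940.0857… × (1 + 0.015)^15 = £136,200.3884…
Penalty: 18 × 0.75% × £152,284.00 = £20,558.34
Final settlement = outstanding balance + penalty = £136,200.3884… + £20,558.34 = £156,758.73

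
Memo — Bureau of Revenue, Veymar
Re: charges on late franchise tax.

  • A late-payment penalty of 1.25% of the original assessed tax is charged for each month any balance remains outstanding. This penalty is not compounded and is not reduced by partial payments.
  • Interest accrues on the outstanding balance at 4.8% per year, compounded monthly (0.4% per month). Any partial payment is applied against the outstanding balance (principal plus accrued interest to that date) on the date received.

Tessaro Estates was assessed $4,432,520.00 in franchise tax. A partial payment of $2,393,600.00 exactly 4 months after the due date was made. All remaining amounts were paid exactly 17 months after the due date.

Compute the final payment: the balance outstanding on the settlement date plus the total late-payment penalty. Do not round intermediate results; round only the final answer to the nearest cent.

$3,164,583.99

Balance at month 4: $4,432,520.0000 × (1 + 0.004)^4 = $4,503,866.9778…
After $2,393,600.00 payment: $4,503,866.9778… − $2,393,600.00 = $2,110,266.9778…
Balance at month 17: $2,110,266.9778… × (1 + 0.004)^13 = $2,222,673.4892…
Penalty: 17 × 1.25% × $4,432,520.00 = $941,910.50
Final settlement = outstanding balance + penalty = $2,222,673.4892… + $941,910.50 = $3,164,583.99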